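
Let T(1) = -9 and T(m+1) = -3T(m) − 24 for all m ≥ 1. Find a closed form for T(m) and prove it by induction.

Claim: T(m) = (-3)^m − 6.

Base case: T(1) = -9, and (-3)^1 − 6 = -3 − 6 = -9.
Assume T(r) = (-3)^r − 6 for some r ≥ 1.
Then T(r+1) = -3T(r) − 24 = -3·((-3)^r − 6) − 24 = -3·(-3)^r + 18 − 24 = (-3)^{r+1} − 6.
Hence T(m) = (-3)^m − 6 for every m ≥ 1, by induction.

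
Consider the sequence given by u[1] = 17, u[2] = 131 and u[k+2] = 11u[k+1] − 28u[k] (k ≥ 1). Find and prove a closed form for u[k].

Claim: u[k] = 3·7^k − 4^k.

Base cases: u[1] = 17 and 3·7^1 − 4^1 = 17; u[2] = 131 and 3·7^2 − 4^2 = 131.
Assume u[i] = 3·7^i − 4^i for all 1 ≤ i ≤ j, where j ≥ 2.
Then u[j+1] = 11u[j] − 28u[j−1] = 11·(3·7^j − 4^j) − 28·(3·7^{j−1} − 4^{j−1}) = 3·(11·7 − 28)7^{j−1} − (11·4 − 28)4^{j−1} = 147·7^{j−1} − 16·4^{j−1} = 3·7^{j+1} − 4^{j+1}.
Hence u[k] = 3·7^k − 4^k for every k ≥ 1, by strong induction.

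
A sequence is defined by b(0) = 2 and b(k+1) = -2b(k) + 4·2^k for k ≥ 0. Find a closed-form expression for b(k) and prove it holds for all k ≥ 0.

Claim: b(k) = (-2)^k + 2^k.

Base case: b(0) = 2, and (-2)^0 + 2^0 = 1 + 1 = 2.
Assume b(j) = (-2)^j + 2^j for some j ≥ 0.
Then b(j+1) = -2b(j) + 4·2^j = -2·((-2)^j + 2^j) + 4·2^j = (-2)^{j+1} − 2·2^j + 4·2^j = (-2)^{j+1} + 2·2^j = (-2)^{j+1} + 2^{j+1}.
By induction, b(k) = (-2)^k + 2^k for all k ≥ 0.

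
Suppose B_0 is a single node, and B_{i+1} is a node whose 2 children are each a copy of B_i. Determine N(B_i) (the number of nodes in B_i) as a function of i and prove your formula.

Claim: N(B_i) = 2^{i+1} − 1.

Base case: N(B_0) = 1, and 2^{0+1} − 1 = 1.
Assume N(B_j) = 2^{j+1} − 1.
Then N(B_{j+1}) = 1 + 2N(B_j) = 1 + 2(2^{j+1} − 1) = 2^{j+2} − 2 + 1 = 2^{j+2} − 1.
So the formula holds for j+1, and by induction N(B_i) = 2^{i+1} − 1 for all i ≥ 0.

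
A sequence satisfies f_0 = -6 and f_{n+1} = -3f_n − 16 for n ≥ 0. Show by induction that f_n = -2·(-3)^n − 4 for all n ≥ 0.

Base case: f_0 = -6, and -2·(-3)^0 − 4 = -2 − 4 = -6.
Assume f_k = -2·(-3)^k − 4 for some k ≥ 0.
Then f_{k+1} = -3f_k − 16 = -3·(-2·(-3)^k − 4) − 16 = 6·(-3)^k + 12 − 16 = -2·(-3)^{k+1} − 4.
Hence f_n = -2·(-3)^n − 4 for every n ≥ 0, by induction.

f_n = -2·(-3)^n − 4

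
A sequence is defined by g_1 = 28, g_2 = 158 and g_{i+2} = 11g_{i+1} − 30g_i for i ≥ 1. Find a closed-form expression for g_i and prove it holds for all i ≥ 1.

Claim: g_i = 3·6^i + 2·5^i.

Base cases: g_1 = 28 and 3·6^1 + 2·5^1 = 28; g_2 = 158 and 3·6^2 + 2·5^2 = 158.
Assume g_t = 3·6^t + 2·5^t for all 1 ≤ t ≤ j, where j ≥ 2.
Then g_{j+1} = 11g_j − 30g_{j−1} = 11·(3·6^j + 2·5^j) − 30·(3·6^{j−1} + 2·5^{j−1}) = 3·(11·6 − 30)6^{j−1} + 2·(11·5 − 30)5^{j−1} = 108·6^{j−1} + 50·5^{j−1} = 3·6^{j+1} + 2·5^{j+1}.
Hence g_i = 3·6^i + 2·5^i for every i ≥ 1, by strong induction.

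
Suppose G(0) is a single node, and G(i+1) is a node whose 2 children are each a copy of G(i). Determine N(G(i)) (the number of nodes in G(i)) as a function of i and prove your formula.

Claim: N(G(i)) = 2^{i+1} − 1.

Base case: N(G(0)) = 1, and 2^{0+1} − 1 = 1.
Assume N(G(m)) = 2^{m+1} − 1.
Then N(G(m+1)) = 1 + 2N(G(m)) = 1 + 2(2^{m+1} − 1) = 2^{m+2} − 2 + 1 = 2^{m+2} − 1.
Hence N(G(i)) = 2^{i+1} − 1 for every i ≥ 0, by induction.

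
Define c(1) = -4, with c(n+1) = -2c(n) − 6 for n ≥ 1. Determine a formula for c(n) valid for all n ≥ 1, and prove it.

Claim: c(n) = (-2)^n − 2.

Base case: c(1) = -4, and (-2)^1 − 2 = -2 − 2 = -4.
Assume c(r) = (-2)^r − 2 for some r ≥ 1.
Then c(r+1) = -2c(r) − 6 = -2·((-2)^r − 2) − 6 = -2·(-2)^r + 4 − 6 = (-2)^{r+1} − 2.
By induction, c(n) = (-2)^n − 2 for all n ≥ 1.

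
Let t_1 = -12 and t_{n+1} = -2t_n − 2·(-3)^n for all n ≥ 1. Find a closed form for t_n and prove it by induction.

Claim: t_n = 3·(-2)^n + 2·(-3)^n.

Base case: t_1 = -12, and 3·(-2)^1 + 2·(-3)^1 = -6 − 6 = -12.
Assume t_m = 3·(-2)^m + 2·(-3)^m for some m ≥ 1.
Then t_{m+1} = -2t_m − 2·(-3)^m = -2·(3·(-2)^m + 2·(-3)^m) − 2·(-3)^m = 3·(-2)^{m+1} − 4·(-3)^m − 2·(-3)^m = 3·(-2)^{m+1} − 6·(-3)^m = 3·(-2)^{m+1} + 2·(-3)^{m+1}.
By induction, t_n = 3·(-2)^n + 2·(-3)^n for all n ≥ 1.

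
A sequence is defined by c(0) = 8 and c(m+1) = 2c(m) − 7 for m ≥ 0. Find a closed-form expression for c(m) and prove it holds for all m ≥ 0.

Claim: c(m) = 2^m + 7.

Base case: c(0) = 8, and 2^0 + 7 = 1 + 7 = 8.
Assume c(j) = 2^j + 7 for some j ≥ 0.
Then c(j+1) = 2c(j) − 7 = 2·(2^j + 7) − 7 = 2^{j+1} + 14 − 7 = 2^{j+1} + 7.
So the formula holds for j+1, and by induction c(m) = 2^m + 7 for all m ≥ 0.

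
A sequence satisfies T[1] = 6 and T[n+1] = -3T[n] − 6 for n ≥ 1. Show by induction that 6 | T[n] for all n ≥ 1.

Base case: T[1] = 6 = 6·1, so 6 | T[1].
Assume 6 | T[k], so T[k] = 6t for some integer t.
Then T[k+1] = -3T[k] − 6 = -3·(6t) − 6 = 6(-3t − 1), so 6 | T[k+1].
This completes the inductive step, so 6 | T[n] for all n ≥ 1.

6 | T[n]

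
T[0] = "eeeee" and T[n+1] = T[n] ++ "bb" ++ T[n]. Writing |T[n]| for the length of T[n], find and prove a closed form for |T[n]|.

Claim: |T[n]| = 7·2^n − 2.

Base case: |T[0]| = 5, and 7·2^0 − 2 = 5.
Assume |T[k]| = 7·2^k − 2.
Then |T[k+1]| = |T[k]| + 2 + |T[k]| = 2|T[k]| + 2 = 2(7·2^k − 2) + 2 = 7·2^{k+1} − 4 + 2 = 7·2^{k+1} − 2.
By induction, |T[n]| = 7·2^n − 2 for all n ≥ 0.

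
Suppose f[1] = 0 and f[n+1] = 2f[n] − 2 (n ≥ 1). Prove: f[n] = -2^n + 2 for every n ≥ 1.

Base case: f[1] = 0, and -2^1 + 2 = -2 + 2 = 0.
Assume f[r] = -2^r + 2 for some r ≥ 1.
Then f[r+1] = 2f[r] − 2 = 2·(-2^r + 2) − 2 = -2^{r+1} + 4 − 2 = -2^{r+1} + 2.
This completes the inductive step, so f[n] = -2^n + 2 for all n ≥ 1.

f[n] = -2^n + 2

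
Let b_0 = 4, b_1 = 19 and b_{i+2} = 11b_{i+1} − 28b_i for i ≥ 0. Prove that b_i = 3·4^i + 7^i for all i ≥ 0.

Base cases: b_0 = 4 and 3·4^0 + 7^0 = 4; b_1 = 19 and 3·4^1 + 7^1 = 19.
Assume b_j = 3·4^j + 7^j for all 0 ≤ j ≤ k, where k ≥ 1.
Then b_{k+1} = 11b_k − 28b_{k−1} = 11·(3·4^k + 7^k) − 28·(3·4^{k−1} + 7^{k−1}) = 3·(11·4 − 28)4^{k−1} + (11·7 − 28)7^{k−1} = 48·4^{k−1} + 49·7^{k−1} = 3·4^{k+1} + 7^{k+1}.
By strong induction, b_i = 3·4^i + 7^i for all i ≥ 0.

b_i = 3·4^i + 7^i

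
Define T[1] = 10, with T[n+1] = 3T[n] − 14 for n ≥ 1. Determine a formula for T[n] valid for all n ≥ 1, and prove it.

Claim: T[n] = 3^n + 7.

Base case: T[1] = 10, and 3^1 + 7 = 3 + 7 = 10.
Assume T[m] = 3^m + 7 for some m ≥ 1.
Then T[m+1] = 3T[m] − 14 = 3·(3^m + 7) − 14 = 3^{m+1} + 21 − 14 = 3^{m+1} + 7.
By induction, T[n] = 3^n + 7 for all n ≥ 1.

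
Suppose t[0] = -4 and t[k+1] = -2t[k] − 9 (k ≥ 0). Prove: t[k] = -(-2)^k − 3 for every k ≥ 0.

Base case: t[0] = -4, and -(-2)^0 − 3 = -1 − 3 = -4.
Assume t[r] = -(-2)^r − 3 for some r ≥ 0.
Then t[r+1] = -2t[r] − 9 = -2·(-(-2)^r − 3) − 9 = 2·(-2)^r + 6 − 9 = -(-2)^{r+1} − 3.
Hence t[k] = -(-2)^k − 3 for every k ≥ 0, by induction.

t[k] = -(-2)^k − 3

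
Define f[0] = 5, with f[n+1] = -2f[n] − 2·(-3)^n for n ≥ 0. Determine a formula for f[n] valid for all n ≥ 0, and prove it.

Claim: f[n] = 3·(-2)^n + 2·(-3)^n.

Base case: f[0] = 5, and 3·(-2)^0 + 2·(-3)^0 = 3 + 2 = 5.
Assume f[k] = 3·(-2)^k + 2·(-3)^k for some k ≥ 0.
Then f[k+1] = -2f[k] − 2·(-3)^k = -2·(3·(-2)^k + 2·(-3)^k) − 2·(-3)^k = 3·(-2)^{k+1} − 4·(-3)^k − 2·(-3)^k = 3·(-2)^{k+1} − 6·(-3)^k = 3·(-2)^{k+1} + 2·(-3)^{k+1}.
By induction, f[n] = 3·(-2)^n + 2·(-3)^n for all n ≥ 0.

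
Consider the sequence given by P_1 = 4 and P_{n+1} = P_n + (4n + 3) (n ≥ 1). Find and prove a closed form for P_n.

Claim: P_n = 2n^2 + n + 1.

Base case: P_1 = 4, and 2·1^2 + 1 + 1 = 4.
Assume P_m = 2m^2 + m + 1.
Then P_{m+1} = P_m + (4m + 3) = (2m^2 + m + 1) + (4m + 3) = 2m^2 + 5m + 4,
and 2·(m+1)^2 + (m+1) + 1 = 2m^2 + 5m + 4.
This completes the inductive step, so P_n = 2n^2 + n + 1 for all n ≥ 1.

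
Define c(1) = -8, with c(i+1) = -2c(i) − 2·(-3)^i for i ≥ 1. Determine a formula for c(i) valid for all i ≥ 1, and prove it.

Claim: c(i) = (-2)^i + 2·(-3)^i.

Base case: c(1) = -8, and (-2)^1 + 2·(-3)^1 = -2 − 6 = -8.
Assume c(r) = (-2)^r + 2·(-3)^r for some r ≥ 1.
Then c(r+1) = -2c(r) − 2·(-3)^r = -2·((-2)^r + 2·(-3)^r) − 2·(-3)^r = (-2)^{r+1} − 4·(-3)^r − 2·(-3)^r = (-2)^{r+1} − 6·(-3)^r = (-2)^{r+1} + 2·(-3)^{r+1}.
Hence c(i) = (-2)^i + 2·(-3)^i for every i ≥ 1, by induction.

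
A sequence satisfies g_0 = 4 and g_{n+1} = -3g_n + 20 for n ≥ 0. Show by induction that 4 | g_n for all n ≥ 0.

Base case: g_0 = 4 = 4·1, so 4 | g_0.
Assume 4 | g_r, so g_r = 4t for some integer t.
Then g_{r+1} = -3g_r + 20 = -3·(4t) + 20 = 4(-3t + 5), so 4 | g_{r+1}.
This completes the inductive step, so 4 | g_n for all n ≥ 0.

4 | g_n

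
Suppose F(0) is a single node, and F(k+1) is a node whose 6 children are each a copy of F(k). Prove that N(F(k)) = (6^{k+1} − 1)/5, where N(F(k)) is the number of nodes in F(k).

Base case: N(F(0)) = 1, and (6^{0+1} − 1)/5 = 1.
Assume N(F(r)) = (6^{r+1} − 1)/5.
Then N(F(r+1)) = 1 + 6N(F(r)) = 1 + 6·(6^{r+1} − 1)/5 = 1 + (6^{r+2} − 6)/5 = (5 + 6^{r+2} − 6)/5 = (6^{r+2} − 1)/5.
Hence N(F(k)) = (6^{k+1} − 1)/5 for every k ≥ 0, by induction.

N(F(k)) = (6^{k+1} − 1)/5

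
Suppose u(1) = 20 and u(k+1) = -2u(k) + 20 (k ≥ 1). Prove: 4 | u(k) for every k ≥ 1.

Base case: u(1) = 20 = 4·5, so 4 | u(1).
Assume 4 | u(j), so u(j) = 4t for some integer t.
Then u(j+1) = -2u(j) + 20 = -2·(4t) + 20 = 4(-2t + 5), so 4 | u(j+1).
Hence 4 | u(k) for every k ≥ 1, by induction.

4 | u(k)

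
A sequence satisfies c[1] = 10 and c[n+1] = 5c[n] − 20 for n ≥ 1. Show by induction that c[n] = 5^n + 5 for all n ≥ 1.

Base case: c[1] = 10, and 5^1 + 5 = 5 + 5 = 10.
Assume c[m] = 5^m + 5 for some m ≥ 1.
Then c[m+1] = 5c[m] − 20 = 5·(5^m + 5) − 20 = 5^{m+1} + 25 − 20 = 5^{m+1} + 5.
Hence c[n] = 5^n + 5 for every n ≥ 1, by induction.

c[n] = 5^n + 5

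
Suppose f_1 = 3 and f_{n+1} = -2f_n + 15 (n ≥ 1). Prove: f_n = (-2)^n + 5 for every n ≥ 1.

Base case: f_1 = 3, and (-2)^1 + 5 = -2 + 5 = 3.
Assume f_j = (-2)^j + 5 for some j ≥ 1.
Then f_{j+1} = -2f_j + 15 = -2·((-2)^j + 5) + 15 = -2·(-2)^j − 10 + 15 = (-2)^{j+1} + 5.
By induction, f_n = (-2)^n + 5 for all n ≥ 1.

f_n = (-2)^n + 5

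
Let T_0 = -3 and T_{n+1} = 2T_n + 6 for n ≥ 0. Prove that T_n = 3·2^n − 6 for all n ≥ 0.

Base case: T_0 = -3, and 3·2^0 − 6 = 3 − 6 = -3.
Assume T_k = 3·2^k − 6 for some k ≥ 0.
Then T_{k+1} = 2T_k + 6 = 2·(3·2^k − 6) + 6 = 6·2^k − 12 + 6 = 3·2^{k+1} − 6.
So the formula holds for k+1, and by induction T_n = 3·2^n − 6 for all n ≥ 0.

T_n = 3·2^n − 6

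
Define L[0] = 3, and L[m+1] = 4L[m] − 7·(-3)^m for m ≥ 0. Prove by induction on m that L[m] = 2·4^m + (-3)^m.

Base case: L[0] = 3, and 2·4^0 + (-3)^0 = 2 + 1 = 3.
Assume L[r] = 2·4^r + (-3)^r for some r ≥ 0.
Then L[r+1] = 4L[r] − 7·(-3)^r = 4·(2·4^r + (-3)^r) − 7·(-3)^r = 2·4^{r+1} + 4·(-3)^r − 7·(-3)^r = 2·4^{r+1} − 3·(-3)^r = 2·4^{r+1} + (-3)^{r+1}.
By induction, L[m] = 2·4^m + (-3)^m for all m ≥ 0.

L[m] = 2·4^m + (-3)^m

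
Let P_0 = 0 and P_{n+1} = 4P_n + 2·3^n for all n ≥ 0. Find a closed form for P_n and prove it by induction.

Claim: P_n = 2·4^n − 2·3^n.

Base case: P_0 = 0, and 2·4^0 − 2·3^0 = 2 − 2 = 0.
Assume P_m = 2·4^m − 2·3^m for some m ≥ 0.
Then P_{m+1} = 4P_m + 2·3^m = 4·(2·4^m − 2·3^m) + 2·3^m = 2·4^{m+1} − 8·3^m + 2·3^m = 2·4^{m+1} − 6·3^m = 2·4^{m+1} − 2·3^{m+1}.
By induction, P_n = 2·4^n − 2·3^n for all n ≥ 0.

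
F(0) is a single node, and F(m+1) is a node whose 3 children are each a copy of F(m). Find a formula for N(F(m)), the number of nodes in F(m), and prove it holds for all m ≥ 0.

Claim: N(F(m)) = (3^{m+1} − 1)/2.

Base case: N(F(0)) = 1, and (3^{0+1} − 1)/2 = 1.
Assume N(F(k)) = (3^{k+1} − 1)/2.
Then N(F(k+1)) = 1 + 3N(F(k)) = 1 + 3·(3^{k+1} − 1)/2 = 1 + (3^{k+2} − 3)/2 = (2 + 3^{k+2} − 3)/2 = (3^{k+2} − 1)/2.
This completes the inductive step, so N(F(m)) = (3^{m+1} − 1)/2 for all m ≥ 0.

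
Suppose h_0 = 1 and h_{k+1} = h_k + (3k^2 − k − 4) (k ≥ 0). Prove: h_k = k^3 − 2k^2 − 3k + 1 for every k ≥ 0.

Base case: h_0 = 1, and 0^3 − 2·0^2 − 3·0 + 1 = 1.
Assume h_m = m^3 − 2m^2 − 3m + 1.
Then h_{m+1} = h_m + (3m^2 − m − 4) = (m^3 − 2m^2 − 3m + 1) + (3m^2 − m − 4) = m^3 + m^2 − 4m − 3,
and (m+1)^3 − 2·(m+1)^2 − 3·(m+1) + 1 = m^3 + m^2 − 4m − 3.
Hence h_k = k^3 − 2k^2 − 3k + 1 for every k ≥ 0, by induction.

h_k = k^3 − 2k^2 − 3k + 1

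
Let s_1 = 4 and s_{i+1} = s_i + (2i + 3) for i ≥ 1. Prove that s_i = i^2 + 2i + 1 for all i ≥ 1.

Base case: s_1 = 4, and 1^2 + 2·1 + 1 = 4.
Assume s_r = r^2 + 2r + 1.
Then s_{r+1} = s_r + (2r + 3) = (r^2 + 2r + 1) + (2r + 3) = r^2 + 4r + 4,
and (r+1)^2 + 2·(r+1) + 1 = r^2 + 4r + 4.
Hence s_i = i^2 + 2i + 1 for every i ≥ 1, by induction.

s_i = i^2 + 2i + 1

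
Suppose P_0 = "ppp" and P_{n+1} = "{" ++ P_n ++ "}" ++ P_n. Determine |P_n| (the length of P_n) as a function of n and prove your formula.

Claim: |P_n| = 5·2^n − 2.

Base case: |P_0| = 3, and 5·2^0 − 2 = 3.
Assume |P_j| = 5·2^j − 2.
Then |P_{j+1}| = 1 + |P_j| + 1 + |P_j| = 2|P_j| + 2 = 2(5·2^j − 2) + 2 = 5·2^{j+1} − 4 + 2 = 5·2^{j+1} − 2.
So the formula holds for j+1, and by induction |P_n| = 5·2^n − 2 for all n ≥ 0.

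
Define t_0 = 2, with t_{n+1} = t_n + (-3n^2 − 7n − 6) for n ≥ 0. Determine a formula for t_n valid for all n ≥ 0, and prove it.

Claim: t_n = -n^3 − 2n^2 − 3n + 2.

Base case: t_0 = 2, and -0^3 − 2·0^2 − 3·0 + 2 = 2.
Assume t_m = -m^3 − 2m^2 − 3m + 2.
Then t_{m+1} = t_m + (-3m^2 − 7m − 6) = (-m^3 − 2m^2 − 3m + 2) + (-3m^2 − 7m − 6) = -m^3 − 5m^2 − 10m − 4,
and -(m+1)^3 − 2·(m+1)^2 − 3·(m+1) + 2 = -m^3 − 5m^2 − 10m − 4.
Hence t_n = -n^3 − 2n^2 − 3n + 2 for every n ≥ 0, by induction.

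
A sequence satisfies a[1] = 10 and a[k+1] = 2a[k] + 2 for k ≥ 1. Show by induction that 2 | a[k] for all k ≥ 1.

Base case: a[1] = 10 = 2·5, so 2 | a[1].
Assume 2 | a[m], so a[m] = 2t for some integer t.
Then a[m+1] = 2a[m] + 2 = 2·(2t) + 2 = 2(2t + 1), so 2 | a[m+1].
This completes the inductive step, so 2 | a[k] for all k ≥ 1.

2 | a[k]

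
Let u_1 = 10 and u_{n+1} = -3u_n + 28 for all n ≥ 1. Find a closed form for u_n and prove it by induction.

Claim: u_n = -(-3)^n + 7.

Base case: u_1 = 10, and -(-3)^1 + 7 = 3 + 7 = 10.
Assume u_m = -(-3)^m + 7 for some m ≥ 1.
Then u_{m+1} = -3u_m + 28 = -3·(-(-3)^m + 7) + 28 = 3·(-3)^m − 21 + 28 = -(-3)^{m+1} + 7.
By induction, u_n = -(-3)^n + 7 for all n ≥ 1.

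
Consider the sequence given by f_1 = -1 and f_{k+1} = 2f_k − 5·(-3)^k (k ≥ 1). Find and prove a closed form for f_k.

Claim: f_k = 2^k + (-3)^k.

Base case: f_1 = -1, and 2^1 + (-3)^1 = 2 − 3 = -1.
Assume f_j = 2^j + (-3)^j for some j ≥ 1.
Then f_{j+1} = 2f_j − 5·(-3)^j = 2·(2^j + (-3)^j) − 5·(-3)^j = 2^{j+1} + 2·(-3)^j − 5·(-3)^j = 2^{j+1} − 3·(-3)^j = 2^{j+1} + (-3)^{j+1}.
Hence f_k = 2^k + (-3)^k for every k ≥ 1, by induction.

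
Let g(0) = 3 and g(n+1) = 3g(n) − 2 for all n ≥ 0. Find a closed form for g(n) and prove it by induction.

Claim: g(n) = 2·3^n + 1.

Base case: g(0) = 3, and 2·3^0 + 1 = 2 + 1 = 3.
Assume g(j) = 2·3^j + 1 for some j ≥ 0.
Then g(j+1) = 3g(j) − 2 = 3·(2·3^j + 1) − 2 = 6·3^j + 3 − 2 = 2·3^{j+1} + 1.
By induction, g(n) = 2·3^n + 1 for all n ≥ 0.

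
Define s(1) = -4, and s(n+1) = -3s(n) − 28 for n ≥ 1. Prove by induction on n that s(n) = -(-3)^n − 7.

Base case: s(1) = -4, and -(-3)^1 − 7 = 3 − 7 = -4.
Assume s(m) = -(-3)^m − 7 for some m ≥ 1.
Then s(m+1) = -3s(m) − 28 = -3·(-(-3)^m − 7) − 28 = 3·(-3)^m + 21 − 28 = -(-3)^{m+1} − 7.
Hence s(n) = -(-3)^n − 7 for every n ≥ 1, by induction.

s(n) = -(-3)^n − 7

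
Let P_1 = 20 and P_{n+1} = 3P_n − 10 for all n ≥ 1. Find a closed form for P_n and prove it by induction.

Claim: P_n = 5·3^n + 5.

Base case: P_1 = 20, and 5·3^1 + 5 = 15 + 5 = 20.
Assume P_k = 5·3^k + 5 for some k ≥ 1.
Then P_{k+1} = 3P_k − 10 = 3·(5·3^k + 5) − 10 = 15·3^k + 15 − 10 = 5·3^{k+1} + 5.
So the formula holds for k+1, and by induction P_n = 5·3^n + 5 for all n ≥ 1.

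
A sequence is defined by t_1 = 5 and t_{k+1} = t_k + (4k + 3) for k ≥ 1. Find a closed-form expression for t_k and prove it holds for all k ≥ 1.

Claim: t_k = 2k^2 + k + 2.

Base case: t_1 = 5, and 2·1^2 + 1 + 2 = 5.
Assume t_r = 2r^2 + r + 2.
Then t_{r+1} = t_r + (4r + 3) = (2r^2 + r + 2) + (4r + 3) = 2r^2 + 5r + 5,
and 2·(r+1)^2 + (r+1) + 2 = 2r^2 + 5r + 5.
By induction, t_k = 2k^2 + k + 2 for all k ≥ 1.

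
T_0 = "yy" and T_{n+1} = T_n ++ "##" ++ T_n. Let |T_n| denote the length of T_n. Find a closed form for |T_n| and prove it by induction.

Claim: |T_n| = 2^{n+2} − 2.

Base case: |T_0| = 2, and 2^{0+2} − 2 = 2.
Assume |T_m| = 2^{m+2} − 2.
Then |T_{m+1}| = |T_m| + 2 + |T_m| = 2|T_m| + 2 = 2(2^{m+2} − 2) + 2 = 2^{m+3} − 4 + 2 = 2^{m+3} − 2.
This completes the inductive step, so |T_n| = 2^{n+2} − 2 for all n ≥ 0.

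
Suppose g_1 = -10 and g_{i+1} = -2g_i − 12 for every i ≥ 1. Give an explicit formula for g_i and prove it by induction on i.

Claim: g_i = 3·(-2)^i − 4.

Base case: g_1 = -10, and 3·(-2)^1 − 4 = -6 − 4 = -10.
Assume g_m = 3·(-2)^m − 4 for some m ≥ 1.
Then g_{m+1} = -2g_m − 12 = -2·(3·(-2)^m − 4) − 12 = -6·(-2)^m + 8 − 12 = 3·(-2)^{m+1} − 4.
This completes the inductive step, so g_i = 3·(-2)^i − 4 for all i ≥ 1.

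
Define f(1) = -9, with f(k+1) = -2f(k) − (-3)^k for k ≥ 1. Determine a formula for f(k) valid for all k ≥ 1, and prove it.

Claim: f(k) = 3·(-2)^k + (-3)^k.

Base case: f(1) = -9, and 3·(-2)^1 + (-3)^1 = -6 − 3 = -9.
Assume f(r) = 3·(-2)^r + (-3)^r for some r ≥ 1.
Then f(r+1) = -2f(r) − (-3)^r = -2·(3·(-2)^r + (-3)^r) − (-3)^r = 3·(-2)^{r+1} − 2·(-3)^r − (-3)^r = 3·(-2)^{r+1} − 3·(-3)^r = 3·(-2)^{r+1} + (-3)^{r+1}.
So the formula holds for r+1, and by induction f(k) = 3·(-2)^k + (-3)^k for all k ≥ 1.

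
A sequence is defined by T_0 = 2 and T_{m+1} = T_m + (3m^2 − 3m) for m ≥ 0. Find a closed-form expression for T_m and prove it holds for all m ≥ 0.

Claim: T_m = m^3 − 3m^2 + 2m + 2.

Base case: T_0 = 2, and 0^3 − 3·0^2 + 2·0 + 2 = 2.
Assume T_k = k^3 − 3k^2 + 2k + 2.
Then T_{k+1} = T_k + (3k^2 − 3k) = (k^3 − 3k^2 + 2k + 2) + (3k^2 − 3k) = k^3 − k + 2,
and (k+1)^3 − 3·(k+1)^2 + 2·(k+1) + 2 = k^3 − k + 2.
By induction, T_m = m^3 − 3m^2 + 2m + 2 for all m ≥ 0.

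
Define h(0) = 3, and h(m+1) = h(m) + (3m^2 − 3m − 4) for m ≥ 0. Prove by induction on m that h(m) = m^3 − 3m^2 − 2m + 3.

Base case: h(0) = 3, and 0^3 − 3·0^2 − 2·0 + 3 = 3.
Assume h(j) = j^3 − 3j^2 − 2j + 3.
Then h(j+1) = h(j) + (3j^2 − 3j − 4) = (j^3 − 3j^2 − 2j + 3) + (3j^2 − 3j − 4) = j^3 − 5j − 1,
and (j+1)^3 − 3·(j+1)^2 − 2·(j+1) + 3 = j^3 − 5j − 1.
This completes the inductive step, so h(m) = m^3 − 3m^2 − 2m + 3 for all m ≥ 0.

h(m) = m^3 − 3m^2 − 2m + 3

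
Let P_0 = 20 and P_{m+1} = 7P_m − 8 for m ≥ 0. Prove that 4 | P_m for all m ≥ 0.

Base case: P_0 = 20 = 4·5, so 4 | P_0.
Assume 4 | P_r, so P_r = 4t for some integer t.
Then P_{r+1} = 7P_r − 8 = 7·(4t) − 8 = 4(7t − 2), so 4 | P_{r+1}.
Hence 4 | P_m for every m ≥ 0, by induction.

4 | P_m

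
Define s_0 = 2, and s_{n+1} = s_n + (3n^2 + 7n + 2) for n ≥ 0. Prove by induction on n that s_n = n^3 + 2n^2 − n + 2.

Base case: s_0 = 2, and 0^3 + 2·0^2 − 0 + 2 = 2.
Assume s_j = j^3 + 2j^2 − j + 2.
Then s_{j+1} = s_j + (3j^2 + 7j + 2) = (j^3 + 2j^2 − j + 2) + (3j^2 + 7j + 2) = j^3 + 5j^2 + 6j + 4,
and (j+1)^3 + 2·(j+1)^2 − (j+1) + 2 = j^3 + 5j^2 + 6j + 4.
This completes the inductive step, so s_n = n^3 + 2n^2 − n + 2 for all n ≥ 0.

s_n = n^3 + 2n^2 − n + 2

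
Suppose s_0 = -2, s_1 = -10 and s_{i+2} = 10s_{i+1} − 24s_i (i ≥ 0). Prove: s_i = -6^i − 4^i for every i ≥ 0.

Base cases: s_0 = -2 and -6^0 − 4^0 = -2; s_1 = -10 and -6^1 − 4^1 = -10.
Assume s_t = -6^t − 4^t for all 0 ≤ t ≤ j, where j ≥ 1.
Then s_{j+1} = 10s_j − 24s_{j−1} = 10·(-6^j − 4^j) − 24·(-6^{j−1} − 4^{j−1}) = -(10·6 − 24)6^{j−1} − (10·4 − 24)4^{j−1} = -36·6^{j−1} − 16·4^{j−1} = -6^{j+1} − 4^{j+1}.
So the formula holds for j+1, and by strong induction s_i = -6^i − 4^i for all i ≥ 0.

s_i = -6^i − 4^i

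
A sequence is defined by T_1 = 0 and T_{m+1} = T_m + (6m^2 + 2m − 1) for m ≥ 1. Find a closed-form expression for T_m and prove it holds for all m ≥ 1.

Claim: T_m = 2m^3 − 2m^2 − m + 1.

Base case: T_1 = 0, and 2·1^3 − 2·1^2 − 1 + 1 = 0.
Assume T_r = 2r^3 − 2r^2 − r + 1.
Then T_{r+1} = T_r + (6r^2 + 2r − 1) = (2r^3 − 2r^2 − r + 1) + (6r^2 + 2r − 1) = 2r^3 + 4r^2 + r,
and 2·(r+1)^3 − 2·(r+1)^2 − (r+1) + 1 = 2r^3 + 4r^2 + r.
By induction, T_m = 2m^3 − 2m^2 − m + 1 for all m ≥ 1.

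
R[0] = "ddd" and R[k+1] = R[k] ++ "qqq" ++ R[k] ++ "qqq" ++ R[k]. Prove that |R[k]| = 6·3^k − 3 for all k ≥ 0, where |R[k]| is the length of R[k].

Base case: |R[0]| = 3, and 6·3^0 − 3 = 3.
Assume |R[m]| = 6·3^m − 3.
Then |R[m+1]| = 3|R[m]| + 6 = 3(6·3^m − 3) + 6 = 6·3^{m+1} − 9 + 6 = 6·3^{m+1} − 3.
By induction, |R[k]| = 6·3^k − 3 for all k ≥ 0.

|R[k]| = 6·3^k − 3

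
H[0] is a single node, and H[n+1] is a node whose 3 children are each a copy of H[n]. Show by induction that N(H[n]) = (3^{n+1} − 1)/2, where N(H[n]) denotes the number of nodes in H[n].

Base case: N(H[0]) = 1, and (3^{0+1} − 1)/2 = 1.
Assume N(H[m]) = (3^{m+1} − 1)/2.
Then N(H[m+1]) = 1 + 3N(H[m]) = 1 + 3·(3^{m+1} − 1)/2 = 1 + (3^{m+2} − 3)/2 = (2 + 3^{m+2} − 3)/2 = (3^{m+2} − 1)/2.
By induction, N(H[n]) = (3^{n+1} − 1)/2 for all n ≥ 0.

N(H[n]) = (3^{n+1} − 1)/2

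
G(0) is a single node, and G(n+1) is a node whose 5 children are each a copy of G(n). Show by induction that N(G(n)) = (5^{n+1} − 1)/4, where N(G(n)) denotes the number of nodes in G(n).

Base case: N(G(0)) = 1, and (5^{0+1} − 1)/4 = 1.
Assume N(G(r)) = (5^{r+1} − 1)/4.
Then N(G(r+1)) = 1 + 5N(G(r)) = 1 + 5·(5^{r+1} − 1)/4 = 1 + (5^{r+2} − 5)/4 = (4 + 5^{r+2} − 5)/4 = (5^{r+2} − 1)/4.
This completes the inductive step, so N(G(n)) = (5^{n+1} − 1)/4 for all n ≥ 0.

N(G(n)) = (5^{n+1} − 1)/4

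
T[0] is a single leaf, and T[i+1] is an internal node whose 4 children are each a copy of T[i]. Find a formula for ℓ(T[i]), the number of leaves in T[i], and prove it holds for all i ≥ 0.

Claim: ℓ(T[i]) = 4^i.

Base case: ℓ(T[0]) = 1, and 4^0 = 1.
Assume ℓ(T[r]) = 4^r.
Then ℓ(T[r+1]) = 4·ℓ(T[r]) = 4·4^r = 4^{r+1}.
Hence ℓ(T[i]) = 4^i for every i ≥ 0, by induction.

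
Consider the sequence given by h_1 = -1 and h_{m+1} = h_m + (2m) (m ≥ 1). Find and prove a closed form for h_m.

Claim: h_m = m^2 − m − 1.

Base case: h_1 = -1, and 1^2 − 1 − 1 = -1.
Assume h_j = j^2 − j − 1.
Then h_{j+1} = h_j + (2j) = (j^2 − j − 1) + (2j) = j^2 + j − 1,
and (j+1)^2 − (j+1) − 1 = j^2 + j − 1.
Hence h_m = m^2 − m − 1 for every m ≥ 1, by induction.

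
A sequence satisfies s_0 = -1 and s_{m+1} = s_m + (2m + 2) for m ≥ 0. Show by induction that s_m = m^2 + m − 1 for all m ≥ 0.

Base case: s_0 = -1, and 0^2 + 0 − 1 = -1.
Assume s_k = k^2 + k − 1.
Then s_{k+1} = s_k + (2k + 2) = (k^2 + k − 1) + (2k + 2) = k^2 + 3k + 1,
and (k+1)^2 + (k+1) − 1 = k^2 + 3k + 1.
This completes the inductive step, so s_m = m^2 + m − 1 for all m ≥ 0.

s_m = m^2 + m − 1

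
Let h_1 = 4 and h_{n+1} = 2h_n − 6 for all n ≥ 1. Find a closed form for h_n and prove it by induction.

Claim: h_n = -2^n + 6.

Base case: h_1 = 4, and -2^1 + 6 = -2 + 6 = 4.
Assume h_j = -2^j + 6 for some j ≥ 1.
Then h_{j+1} = 2h_j − 6 = 2·(-2^j + 6) − 6 = -2^{j+1} + 12 − 6 = -2^{j+1} + 6.
By induction, h_n = -2^n + 6 for all n ≥ 1.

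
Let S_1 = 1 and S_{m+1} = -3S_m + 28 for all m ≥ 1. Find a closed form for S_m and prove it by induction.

Claim: S_m = 2·(-3)^m + 7.

Base case: S_1 = 1, and 2·(-3)^1 + 7 = -6 + 7 = 1.
Assume S_k = 2·(-3)^k + 7 for some k ≥ 1.
Then S_{k+1} = -3S_k + 28 = -3·(2·(-3)^k + 7) + 28 = -6·(-3)^k − 21 + 28 = 2·(-3)^{k+1} + 7.
So the formula holds for k+1, and by induction S_m = 2·(-3)^m + 7 for all m ≥ 1.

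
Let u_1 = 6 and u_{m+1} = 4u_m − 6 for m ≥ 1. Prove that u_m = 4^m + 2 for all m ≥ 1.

Base case: u_1 = 6, and 4^1 + 2 = 4 + 2 = 6.
Assume u_r = 4^r + 2 for some r ≥ 1.
Then u_{r+1} = 4u_r − 6 = 4·(4^r + 2) − 6 = 4^{r+1} + 8 − 6 = 4^{r+1} + 2.
Hence u_m = 4^m + 2 for every m ≥ 1, by induction.

u_m = 4^m + 2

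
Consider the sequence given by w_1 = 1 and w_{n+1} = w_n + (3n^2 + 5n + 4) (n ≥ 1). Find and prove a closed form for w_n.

Claim: w_n = n^3 + n^2 + 2n − 3.

Base case: w_1 = 1, and 1^3 + 1^2 + 2·1 − 3 = 1.
Assume w_k = k^3 + k^2 + 2k − 3.
Then w_{k+1} = w_k + (3k^2 + 5k + 4) = (k^3 + k^2 + 2k − 3) + (3k^2 + 5k + 4) = k^3 + 4k^2 + 7k + 1,
and (k+1)^3 + (k+1)^2 + 2·(k+1) − 3 = k^3 + 4k^2 + 7k + 1.
This completes the inductive step, so w_n = n^3 + n^2 + 2n − 3 for all n ≥ 1.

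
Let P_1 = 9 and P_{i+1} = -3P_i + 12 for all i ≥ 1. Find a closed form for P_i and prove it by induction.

Claim: P_i = -2·(-3)^i + 3.

Base case: P_1 = 9, and -2·(-3)^1 + 3 = 6 + 3 = 9.
Assume P_k = -2·(-3)^k + 3 for some k ≥ 1.
Then P_{k+1} = -3P_k + 12 = -3·(-2·(-3)^k + 3) + 12 = 6·(-3)^k − 9 + 12 = -2·(-3)^{k+1} + 3.
This completes the inductive step, so P_i = -2·(-3)^i + 3 for all i ≥ 1.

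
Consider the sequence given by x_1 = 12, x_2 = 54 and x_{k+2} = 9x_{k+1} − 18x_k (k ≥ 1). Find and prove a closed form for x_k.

Claim: x_k = 2·3^k + 6^k.

Base cases: x_1 = 12 and 2·3^1 + 6^1 = 12; x_2 = 54 and 2·3^2 + 6^2 = 54.
Assume x_j = 2·3^j + 6^j for all 1 ≤ j ≤ r, where r ≥ 2.
Then x_{r+1} = 9x_r − 18x_{r−1} = 9·(2·3^r + 6^r) − 18·(2·3^{r−1} + 6^{r−1}) = 2·(9·3 − 18)3^{r−1} + (9·6 − 18)6^{r−1} = 18·3^{r−1} + 36·6^{r−1} = 2·3^{r+1} + 6^{r+1}.
Hence x_k = 2·3^k + 6^k for every k ≥ 1, by strong induction.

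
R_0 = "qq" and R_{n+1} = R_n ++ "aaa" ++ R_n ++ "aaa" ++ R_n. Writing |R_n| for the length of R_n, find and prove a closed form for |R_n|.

Claim: |R_n| = 5·3^n − 3.

Base case: |R_0| = 2, and 5·3^0 − 3 = 2.
Assume |R_k| = 5·3^k − 3.
Then |R_{k+1}| = 3|R_k| + 6 = 3(5·3^k − 3) + 6 = 5·3^{k+1} − 9 + 6 = 5·3^{k+1} − 3.
By induction, |R_n| = 5·3^n − 3 for all n ≥ 0.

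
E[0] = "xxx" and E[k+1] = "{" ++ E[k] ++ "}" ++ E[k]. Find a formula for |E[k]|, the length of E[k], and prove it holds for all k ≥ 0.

Claim: |E[k]| = 5·2^k − 2.

Base case: |E[0]| = 3, and 5·2^0 − 2 = 3.
Assume |E[j]| = 5·2^j − 2.
Then |E[j+1]| = 1 + |E[j]| + 1 + |E[j]| = 2|E[j]| + 2 = 2(5·2^j − 2) + 2 = 5·2^{j+1} − 4 + 2 = 5·2^{j+1} − 2.
So the formula holds for j+1, and by induction |E[k]| = 5·2^k − 2 for all k ≥ 0.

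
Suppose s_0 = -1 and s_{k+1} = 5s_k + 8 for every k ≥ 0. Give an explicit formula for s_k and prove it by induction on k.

Claim: s_k = 5^k − 2.

Base case: s_0 = -1, and 5^0 − 2 = 1 − 2 = -1.
Assume s_j = 5^j − 2 for some j ≥ 0.
Then s_{j+1} = 5s_j + 8 = 5·(5^j − 2) + 8 = 5^{j+1} − 10 + 8 = 5^{j+1} − 2.
So the formula holds for j+1, and by induction s_k = 5^k − 2 for all k ≥ 0.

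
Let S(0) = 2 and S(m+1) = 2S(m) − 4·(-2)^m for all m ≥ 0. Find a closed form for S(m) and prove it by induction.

Claim: S(m) = 2^m + (-2)^m.

Base case: S(0) = 2, and 2^0 + (-2)^0 = 1 + 1 = 2.
Assume S(j) = 2^j + (-2)^j for some j ≥ 0.
Then S(j+1) = 2S(j) − 4·(-2)^j = 2·(2^j + (-2)^j) − 4·(-2)^j = 2^{j+1} + 2·(-2)^j − 4·(-2)^j = 2^{j+1} − 2·(-2)^j = 2^{j+1} + (-2)^{j+1}.
By induction, S(m) = 2^m + (-2)^m for all m ≥ 0.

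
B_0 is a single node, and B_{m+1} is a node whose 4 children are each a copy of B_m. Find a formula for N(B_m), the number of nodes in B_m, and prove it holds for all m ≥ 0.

Claim: N(B_m) = (4^{m+1} − 1)/3.

Base case: N(B_0) = 1, and (4^{0+1} − 1)/3 = 1.
Assume N(B_r) = (4^{r+1} − 1)/3.
Then N(B_{r+1}) = 1 + 4N(B_r) = 1 + 4·(4^{r+1} − 1)/3 = 1 + (4^{r+2} − 4)/3 = (3 + 4^{r+2} − 4)/3 = (4^{r+2} − 1)/3.
By induction, N(B_m) = (4^{m+1} − 1)/3 for all m ≥ 0.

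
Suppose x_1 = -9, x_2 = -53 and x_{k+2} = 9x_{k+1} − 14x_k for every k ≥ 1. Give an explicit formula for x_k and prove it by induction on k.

Claim: x_k = -7^k − 2^k.

Base cases: x_1 = -9 and -7^1 − 2^1 = -9; x_2 = -53 and -7^2 − 2^2 = -53.
Assume x_j = -7^j − 2^j for all 1 ≤ j ≤ r, where r ≥ 2.
Then x_{r+1} = 9x_r − 14x_{r−1} = 9·(-7^r − 2^r) − 14·(-7^{r−1} − 2^{r−1}) = -(9·7 − 14)7^{r−1} − (9·2 − 14)2^{r−1} = -49·7^{r−1} − 4·2^{r−1} = -7^{r+1} − 2^{r+1}.
Hence x_k = -7^k − 2^k for every k ≥ 1, by strong induction.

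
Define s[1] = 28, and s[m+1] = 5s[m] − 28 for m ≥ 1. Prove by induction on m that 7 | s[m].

Base case: s[1] = 28 = 7·4, so 7 | s[1].
Assume 7 | s[r], so s[r] = 7t for some integer t.
Then s[r+1] = 5s[r] − 28 = 5·(7t) − 28 = 7(5t − 4), so 7 | s[r+1].
This completes the inductive step, so 7 | s[m] for all m ≥ 1.

7 | s[m]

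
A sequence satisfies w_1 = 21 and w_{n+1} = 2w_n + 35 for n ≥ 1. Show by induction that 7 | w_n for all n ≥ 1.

Base case: w_1 = 21 = 7·3, so 7 | w_1.
Assume 7 | w_m, so w_m = 7t for some integer t.
Then w_{m+1} = 2w_m + 35 = 2·(7t) + 35 = 7(2t + 5), so 7 | w_{m+1}.
By induction, 7 | w_n for all n ≥ 1.

7 | w_n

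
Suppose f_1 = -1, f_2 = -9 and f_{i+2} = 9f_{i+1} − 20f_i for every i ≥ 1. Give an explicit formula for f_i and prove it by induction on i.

Claim: f_i = -5^i + 4^i.

Base cases: f_1 = -1 and -5^1 + 4^1 = -1; f_2 = -9 and -5^2 + 4^2 = -9.
Assume f_t = -5^t + 4^t for all 1 ≤ t ≤ j, where j ≥ 2.
Then f_{j+1} = 9f_j − 20f_{j−1} = 9·(-5^j + 4^j) − 20·(-5^{j−1} + 4^{j−1}) = -(9·5 − 20)5^{j−1} + (9·4 − 20)4^{j−1} = -25·5^{j−1} + 16·4^{j−1} = -5^{j+1} + 4^{j+1}.
Hence f_i = -5^i + 4^i for every i ≥ 1, by strong induction.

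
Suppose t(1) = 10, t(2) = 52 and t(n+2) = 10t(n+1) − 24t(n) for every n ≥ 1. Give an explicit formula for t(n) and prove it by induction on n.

Claim: t(n) = 4^n + 6^n.

Base cases: t(1) = 10 and 4^1 + 6^1 = 10; t(2) = 52 and 4^2 + 6^2 = 52.
Assume t(j) = 4^j + 6^j for all 1 ≤ j ≤ m, where m ≥ 2.
Then t(m+1) = 10t(m) − 24t(m−1) = 10·(4^m + 6^m) − 24·(4^{m−1} + 6^{m−1}) = (10·4 − 24)4^{m−1} + (10·6 − 24)6^{m−1} = 16·4^{m−1} + 36·6^{m−1} = 4^{m+1} + 6^{m+1}.
This completes the inductive step, so t(n) = 4^n + 6^n for all n ≥ 1.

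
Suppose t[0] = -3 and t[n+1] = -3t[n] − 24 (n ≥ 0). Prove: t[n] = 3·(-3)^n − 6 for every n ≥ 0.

Base case: t[0] = -3, and 3·(-3)^0 − 6 = 3 − 6 = -3.
Assume t[k] = 3·(-3)^k − 6 for some k ≥ 0.
Then t[k+1] = -3t[k] − 24 = -3·(3·(-3)^k − 6) − 24 = -9·(-3)^k + 18 − 24 = 3·(-3)^{k+1} − 6.
This completes the inductive step, so t[n] = 3·(-3)^n − 6 for all n ≥ 0.

t[n] = 3·(-3)^n − 6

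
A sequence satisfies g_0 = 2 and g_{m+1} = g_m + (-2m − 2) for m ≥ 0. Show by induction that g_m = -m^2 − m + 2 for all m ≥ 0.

Base case: g_0 = 2, and -0^2 − 0 + 2 = 2.
Assume g_k = -k^2 − k + 2.
Then g_{k+1} = g_k + (-2k − 2) = (-k^2 − k + 2) + (-2k − 2) = -k^2 − 3k,
and -(k+1)^2 − (k+1) + 2 = -k^2 − 3k.
By induction, g_m = -m^2 − m + 2 for all m ≥ 0.

g_m = -m^2 − m + 2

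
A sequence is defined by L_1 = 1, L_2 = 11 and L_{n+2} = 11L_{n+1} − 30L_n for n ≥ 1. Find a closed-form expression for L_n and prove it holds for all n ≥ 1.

Claim: L_n = -5^n + 6^n.

Base cases: L_1 = 1 and -5^1 + 6^1 = 1; L_2 = 11 and -5^2 + 6^2 = 11.
Assume L_j = -5^j + 6^j for all 1 ≤ j ≤ m, where m ≥ 2.
Then L_{m+1} = 11L_m − 30L_{m−1} = 11·(-5^m + 6^m) − 30·(-5^{m−1} + 6^{m−1}) = -(11·5 − 30)5^{m−1} + (11·6 − 30)6^{m−1} = -25·5^{m−1} + 36·6^{m−1} = -5^{m+1} + 6^{m+1}.
So the formula holds for m+1, and by strong induction L_n = -5^n + 6^n for all n ≥ 1.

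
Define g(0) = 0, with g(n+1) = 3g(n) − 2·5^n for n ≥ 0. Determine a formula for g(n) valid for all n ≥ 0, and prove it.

Claim: g(n) = 3^n − 5^n.

Base case: g(0) = 0, and 3^0 − 5^0 = 1 − 1 = 0.
Assume g(m) = 3^m − 5^m for some m ≥ 0.
Then g(m+1) = 3g(m) − 2·5^m = 3·(3^m − 5^m) − 2·5^m = 3^{m+1} − 3·5^m − 2·5^m = 3^{m+1} − 5·5^m = 3^{m+1} − 5^{m+1}.
This completes the inductive step, so g(n) = 3^n − 5^n for all n ≥ 0.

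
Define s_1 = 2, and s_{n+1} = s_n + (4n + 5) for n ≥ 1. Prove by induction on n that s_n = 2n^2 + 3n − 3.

Base case: s_1 = 2, and 2·1^2 + 3·1 − 3 = 2.
Assume s_j = 2j^2 + 3j − 3.
Then s_{j+1} = s_j + (4j + 5) = (2j^2 + 3j − 3) + (4j + 5) = 2j^2 + 7j + 2,
and 2·(j+1)^2 + 3·(j+1) − 3 = 2j^2 + 7j + 2.
This completes the inductive step, so s_n = 2n^2 + 3n − 3 for all n ≥ 1.

s_n = 2n^2 + 3n − 3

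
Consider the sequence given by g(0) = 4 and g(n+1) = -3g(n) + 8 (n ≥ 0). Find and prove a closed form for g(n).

Claim: g(n) = 2·(-3)^n + 2.

Base case: g(0) = 4, and 2·(-3)^0 + 2 = 2 + 2 = 4.
Assume g(k) = 2·(-3)^k + 2 for some k ≥ 0.
Then g(k+1) = -3g(k) + 8 = -3·(2·(-3)^k + 2) + 8 = -6·(-3)^k − 6 + 8 = 2·(-3)^{k+1} + 2.
So the formula holds for k+1, and by induction g(n) = 2·(-3)^n + 2 for all n ≥ 0.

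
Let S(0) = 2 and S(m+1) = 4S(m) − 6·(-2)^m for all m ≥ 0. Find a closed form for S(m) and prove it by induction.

Claim: S(m) = 4^m + (-2)^m.

Base case: S(0) = 2, and 4^0 + (-2)^0 = 1 + 1 = 2.
Assume S(r) = 4^r + (-2)^r for some r ≥ 0.
Then S(r+1) = 4S(r) − 6·(-2)^r = 4·(4^r + (-2)^r) − 6·(-2)^r = 4^{r+1} + 4·(-2)^r − 6·(-2)^r = 4^{r+1} − 2·(-2)^r = 4^{r+1} + (-2)^{r+1}.
By induction, S(m) = 4^m + (-2)^m for all m ≥ 0.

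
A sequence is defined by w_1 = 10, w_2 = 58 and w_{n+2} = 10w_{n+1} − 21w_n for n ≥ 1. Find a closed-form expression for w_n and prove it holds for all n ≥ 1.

Claim: w_n = 3^n + 7^n.

Base cases: w_1 = 10 and 3^1 + 7^1 = 10; w_2 = 58 and 3^2 + 7^2 = 58.
Assume w_i = 3^i + 7^i for all 1 ≤ i ≤ j, where j ≥ 2.
Then w_{j+1} = 10w_j − 21w_{j−1} = 10·(3^j + 7^j) − 21·(3^{j−1} + 7^{j−1}) = (10·3 − 21)3^{j−1} + (10·7 − 21)7^{j−1} = 9·3^{j−1} + 49·7^{j−1} = 3^{j+1} + 7^{j+1}.
Hence w_n = 3^n + 7^n for every n ≥ 1, by strong induction.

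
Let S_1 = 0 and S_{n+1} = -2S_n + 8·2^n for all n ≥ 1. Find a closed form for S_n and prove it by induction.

Claim: S_n = 2·(-2)^n + 2·2^n.

Base case: S_1 = 0, and 2·(-2)^1 + 2·2^1 = -4 + 4 = 0.
Assume S_r = 2·(-2)^r + 2·2^r for some r ≥ 1.
Then S_{r+1} = -2S_r + 8·2^r = -2·(2·(-2)^r + 2·2^r) + 8·2^r = 2·(-2)^{r+1} − 4·2^r + 8·2^r = 2·(-2)^{r+1} + 4·2^r = 2·(-2)^{r+1} + 2·2^{r+1}.
By induction, S_n = 2·(-2)^n + 2·2^n for all n ≥ 1.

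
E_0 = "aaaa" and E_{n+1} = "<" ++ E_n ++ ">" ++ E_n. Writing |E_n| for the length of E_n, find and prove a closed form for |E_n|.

Claim: |E_n| = 6·2^n − 2.

Base case: |E_0| = 4, and 6·2^0 − 2 = 4.
Assume |E_r| = 6·2^r − 2.
Then |E_{r+1}| = 1 + |E_r| + 1 + |E_r| = 2|E_r| + 2 = 2(6·2^r − 2) + 2 = 6·2^{r+1} − 4 + 2 = 6·2^{r+1} − 2.
By induction, |E_n| = 6·2^n − 2 for all n ≥ 0.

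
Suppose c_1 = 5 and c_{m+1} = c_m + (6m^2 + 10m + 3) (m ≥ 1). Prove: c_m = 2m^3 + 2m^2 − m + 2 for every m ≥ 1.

Base case: c_1 = 5, and 2·1^3 + 2·1^2 − 1 + 2 = 5.
Assume c_k = 2k^3 + 2k^2 − k + 2.
Then c_{k+1} = c_k + (6k^2 + 10k + 3) = (2k^3 + 2k^2 − k + 2) + (6k^2 + 10k + 3) = 2k^3 + 8k^2 + 9k + 5,
and 2·(k+1)^3 + 2·(k+1)^2 − (k+1) + 2 = 2k^3 + 8k^2 + 9k + 5.
Hence c_m = 2m^3 + 2m^2 − m + 2 for every m ≥ 1, by induction.

c_m = 2m^3 + 2m^2 − m + 2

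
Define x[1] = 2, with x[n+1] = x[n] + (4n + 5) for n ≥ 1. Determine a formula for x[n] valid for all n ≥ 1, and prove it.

Claim: x[n] = 2n^2 + 3n − 3.

Base case: x[1] = 2, and 2·1^2 + 3·1 − 3 = 2.
Assume x[r] = 2r^2 + 3r − 3.
Then x[r+1] = x[r] + (4r + 5) = (2r^2 + 3r − 3) + (4r + 5) = 2r^2 + 7r + 2,
and 2·(r+1)^2 + 3·(r+1) − 3 = 2r^2 + 7r + 2.
Hence x[n] = 2n^2 + 3n − 3 for every n ≥ 1, by induction.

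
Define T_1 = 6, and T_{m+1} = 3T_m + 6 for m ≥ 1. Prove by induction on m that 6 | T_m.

Base case: T_1 = 6 = 6·1, so 6 | T_1.
Assume 6 | T_j, so T_j = 6t for some integer t.
Then T_{j+1} = 3T_j + 6 = 3·(6t) + 6 = 6(3t + 1), so 6 | T_{j+1}.
By induction, 6 | T_m for all m ≥ 1.

6 | T_m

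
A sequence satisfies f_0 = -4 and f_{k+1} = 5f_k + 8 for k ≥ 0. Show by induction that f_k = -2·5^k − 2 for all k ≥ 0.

Base case: f_0 = -4, and -2·5^0 − 2 = -2 − 2 = -4.
Assume f_j = -2·5^j − 2 for some j ≥ 0.
Then f_{j+1} = 5f_j + 8 = 5·(-2·5^j − 2) + 8 = -10·5^j − 10 + 8 = -2·5^{j+1} − 2.
This completes the inductive step, so f_k = -2·5^k − 2 for all k ≥ 0.

f_k = -2·5^k − 2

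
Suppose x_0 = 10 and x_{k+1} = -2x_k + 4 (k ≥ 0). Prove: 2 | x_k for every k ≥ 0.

Base case: x_0 = 10 = 2·5, so 2 | x_0.
Assume 2 | x_j, so x_j = 2t for some integer t.
Then x_{j+1} = -2x_j + 4 = -2·(2t) + 4 = 2(-2t + 2), so 2 | x_{j+1}.
So the property holds for j+1, and by induction 2 | x_k for all k ≥ 0.

2 | x_k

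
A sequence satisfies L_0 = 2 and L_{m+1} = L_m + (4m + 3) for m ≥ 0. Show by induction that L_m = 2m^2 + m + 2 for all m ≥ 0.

Base case: L_0 = 2, and 2·0^2 + 0 + 2 = 2.
Assume L_r = 2r^2 + r + 2.
Then L_{r+1} = L_r + (4r + 3) = (2r^2 + r + 2) + (4r + 3) = 2r^2 + 5r + 5,
and 2·(r+1)^2 + (r+1) + 2 = 2r^2 + 5r + 5.
By induction, L_m = 2m^2 + m + 2 for all m ≥ 0.

L_m = 2m^2 + m + 2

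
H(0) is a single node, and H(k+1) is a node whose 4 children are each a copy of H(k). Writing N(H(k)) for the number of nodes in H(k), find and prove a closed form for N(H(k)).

Claim: N(H(k)) = (4^{k+1} − 1)/3.

Base case: N(H(0)) = 1, and (4^{0+1} − 1)/3 = 1.
Assume N(H(m)) = (4^{m+1} − 1)/3.
Then N(H(m+1)) = 1 + 4N(H(m)) = 1 + 4·(4^{m+1} − 1)/3 = 1 + (4^{m+2} − 4)/3 = (3 + 4^{m+2} − 4)/3 = (4^{m+2} − 1)/3.
This completes the inductive step, so N(H(k)) = (4^{k+1} − 1)/3 for all k ≥ 0.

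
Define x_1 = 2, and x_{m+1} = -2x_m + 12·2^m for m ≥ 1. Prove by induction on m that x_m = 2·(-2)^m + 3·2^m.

Base case: x_1 = 2, and 2·(-2)^1 + 3·2^1 = -4 + 6 = 2.
Assume x_j = 2·(-2)^j + 3·2^j for some j ≥ 1.
Then x_{j+1} = -2x_j + 12·2^j = -2·(2·(-2)^j + 3·2^j) + 12·2^j = 2·(-2)^{j+1} − 6·2^j + 12·2^j = 2·(-2)^{j+1} + 6·2^j = 2·(-2)^{j+1} + 3·2^{j+1}.
So the formula holds for j+1, and by induction x_m = 2·(-2)^m + 3·2^m for all m ≥ 1.

x_m = 2·(-2)^m + 3·2^m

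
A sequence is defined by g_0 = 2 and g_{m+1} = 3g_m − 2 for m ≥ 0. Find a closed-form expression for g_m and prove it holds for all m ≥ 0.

Claim: g_m = 3^m + 1.

Base case: g_0 = 2, and 3^0 + 1 = 1 + 1 = 2.
Assume g_r = 3^r + 1 for some r ≥ 0.
Then g_{r+1} = 3g_r − 2 = 3·(3^r + 1) − 2 = 3^{r+1} + 3 − 2 = 3^{r+1} + 1.
So the formula holds for r+1, and by induction g_m = 3^m + 1 for all m ≥ 0.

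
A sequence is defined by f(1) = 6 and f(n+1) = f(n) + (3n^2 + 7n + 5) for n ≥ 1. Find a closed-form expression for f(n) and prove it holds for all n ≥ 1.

Claim: f(n) = n^3 + 2n^2 + 2n + 1.

Base case: f(1) = 6, and 1^3 + 2·1^2 + 2·1 + 1 = 6.
Assume f(r) = r^3 + 2r^2 + 2r + 1.
Then f(r+1) = f(r) + (3r^2 + 7r + 5) = (r^3 + 2r^2 + 2r + 1) + (3r^2 + 7r + 5) = r^3 + 5r^2 + 9r + 6,
and (r+1)^3 + 2·(r+1)^2 + 2·(r+1) + 1 = r^3 + 5r^2 + 9r + 6.
Hence f(n) = n^3 + 2n^2 + 2n + 1 for every n ≥ 1, by induction.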